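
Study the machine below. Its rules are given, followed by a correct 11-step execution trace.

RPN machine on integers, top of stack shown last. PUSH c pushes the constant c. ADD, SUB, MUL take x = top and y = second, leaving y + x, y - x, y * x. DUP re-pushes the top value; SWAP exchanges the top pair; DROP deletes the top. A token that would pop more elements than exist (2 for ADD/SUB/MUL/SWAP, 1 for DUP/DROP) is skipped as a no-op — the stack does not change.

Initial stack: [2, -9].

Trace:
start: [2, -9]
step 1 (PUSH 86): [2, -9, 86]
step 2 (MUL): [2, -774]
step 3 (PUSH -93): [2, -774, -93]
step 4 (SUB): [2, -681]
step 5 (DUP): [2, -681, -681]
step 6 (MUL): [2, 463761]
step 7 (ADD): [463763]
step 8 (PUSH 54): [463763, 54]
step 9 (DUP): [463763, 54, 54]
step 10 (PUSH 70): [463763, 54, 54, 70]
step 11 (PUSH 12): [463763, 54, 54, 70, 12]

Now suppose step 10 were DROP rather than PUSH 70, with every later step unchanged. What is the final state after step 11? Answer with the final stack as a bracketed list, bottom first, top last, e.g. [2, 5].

[463763, 54, 12]

(re-executing from step 10 with the substitution; state before step 10: [463763, 54, 54])
step 10 (DROP): [463763, 54]
step 11 (PUSH 12): [463763, 54, 12]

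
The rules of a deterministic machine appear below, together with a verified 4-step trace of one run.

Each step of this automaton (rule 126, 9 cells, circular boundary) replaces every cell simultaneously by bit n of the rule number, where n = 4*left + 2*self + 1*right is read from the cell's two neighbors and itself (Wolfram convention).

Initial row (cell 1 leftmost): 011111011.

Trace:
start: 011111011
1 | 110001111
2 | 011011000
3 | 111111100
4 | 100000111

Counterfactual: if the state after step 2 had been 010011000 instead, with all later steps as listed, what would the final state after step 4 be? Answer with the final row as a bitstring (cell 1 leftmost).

100000111

state after step 2 := 010011000
3 | 111111100
4 | 100000111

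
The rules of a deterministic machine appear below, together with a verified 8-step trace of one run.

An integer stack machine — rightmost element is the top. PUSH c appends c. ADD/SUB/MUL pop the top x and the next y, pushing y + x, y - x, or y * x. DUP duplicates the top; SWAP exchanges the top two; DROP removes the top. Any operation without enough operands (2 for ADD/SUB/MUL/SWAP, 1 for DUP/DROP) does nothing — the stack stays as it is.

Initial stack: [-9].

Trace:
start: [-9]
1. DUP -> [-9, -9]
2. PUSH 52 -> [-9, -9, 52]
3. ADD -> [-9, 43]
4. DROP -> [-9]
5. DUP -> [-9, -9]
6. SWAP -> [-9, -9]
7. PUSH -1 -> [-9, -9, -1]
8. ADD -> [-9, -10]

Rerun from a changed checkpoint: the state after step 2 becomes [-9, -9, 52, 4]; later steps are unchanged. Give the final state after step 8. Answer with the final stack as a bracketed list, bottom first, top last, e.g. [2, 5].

state after step 2 := [-9, -9, 52, 4]
3. ADD -> [-9, -9, 56]
4. DROP -> [-9, -9]
5. DUP -> [-9, -9, -9]
6. SWAP -> [-9, -9, -9]
7. PUSH -1 -> [-9, -9, -9, -1]
8. ADD -> [-9, -9, -10]

[-9, -9, -10]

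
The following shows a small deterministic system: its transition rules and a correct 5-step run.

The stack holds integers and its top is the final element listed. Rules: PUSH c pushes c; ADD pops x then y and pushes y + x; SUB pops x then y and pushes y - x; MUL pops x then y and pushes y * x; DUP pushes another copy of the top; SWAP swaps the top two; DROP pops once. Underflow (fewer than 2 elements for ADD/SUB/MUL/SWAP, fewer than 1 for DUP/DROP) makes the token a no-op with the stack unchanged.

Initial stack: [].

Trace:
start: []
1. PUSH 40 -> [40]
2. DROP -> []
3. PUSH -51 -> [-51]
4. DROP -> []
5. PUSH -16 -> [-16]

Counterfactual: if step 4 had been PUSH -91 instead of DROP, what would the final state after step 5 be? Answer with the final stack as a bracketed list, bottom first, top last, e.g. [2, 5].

[-51, -91, -16]

(re-executing from step 4 with the substitution; state before step 4: [-51])
4. PUSH -91 -> [-51, -91]
5. PUSH -16 -> [-51, -91, -16]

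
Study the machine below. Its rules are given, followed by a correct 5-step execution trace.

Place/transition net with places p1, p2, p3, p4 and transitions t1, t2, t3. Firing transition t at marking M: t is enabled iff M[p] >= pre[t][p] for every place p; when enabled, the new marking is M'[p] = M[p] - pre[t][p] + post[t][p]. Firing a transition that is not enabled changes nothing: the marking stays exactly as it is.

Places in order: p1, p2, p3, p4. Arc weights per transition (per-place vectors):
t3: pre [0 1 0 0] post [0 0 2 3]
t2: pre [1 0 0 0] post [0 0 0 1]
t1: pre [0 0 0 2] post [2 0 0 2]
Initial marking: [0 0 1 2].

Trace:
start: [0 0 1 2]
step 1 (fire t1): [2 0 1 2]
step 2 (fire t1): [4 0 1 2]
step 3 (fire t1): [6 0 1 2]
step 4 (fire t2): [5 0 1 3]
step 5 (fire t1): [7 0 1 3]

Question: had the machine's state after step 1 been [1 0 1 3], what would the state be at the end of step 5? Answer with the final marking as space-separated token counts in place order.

6 0 1 4

state after step 1 := [1 0 1 3]
step 2 (fire t1): [3 0 1 3]
step 3 (fire t1): [5 0 1 3]
step 4 (fire t2): [4 0 1 4]
step 5 (fire t1): [6 0 1 4]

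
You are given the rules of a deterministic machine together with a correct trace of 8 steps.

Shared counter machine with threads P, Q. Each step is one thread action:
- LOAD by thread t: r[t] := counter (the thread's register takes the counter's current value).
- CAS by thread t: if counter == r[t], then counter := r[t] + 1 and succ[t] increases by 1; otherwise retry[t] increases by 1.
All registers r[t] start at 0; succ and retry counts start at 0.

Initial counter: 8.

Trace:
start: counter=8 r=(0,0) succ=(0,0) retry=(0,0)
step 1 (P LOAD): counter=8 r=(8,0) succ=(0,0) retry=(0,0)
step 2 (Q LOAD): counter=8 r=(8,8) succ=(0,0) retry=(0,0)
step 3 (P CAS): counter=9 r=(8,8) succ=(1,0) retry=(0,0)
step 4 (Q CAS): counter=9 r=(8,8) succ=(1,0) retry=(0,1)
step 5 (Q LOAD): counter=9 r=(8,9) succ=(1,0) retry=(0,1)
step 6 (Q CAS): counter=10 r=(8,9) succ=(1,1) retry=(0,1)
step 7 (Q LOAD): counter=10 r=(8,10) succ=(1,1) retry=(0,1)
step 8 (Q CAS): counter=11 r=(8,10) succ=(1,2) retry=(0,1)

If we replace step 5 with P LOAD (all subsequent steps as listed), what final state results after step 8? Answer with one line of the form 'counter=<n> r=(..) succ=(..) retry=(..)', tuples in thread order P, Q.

counter=10 r=(9,9) succ=(1,1) retry=(0,2)

(re-executing from step 5 with the substitution; state before step 5: counter=9 r=(8,8) succ=(1,0) retry=(0,1))
step 5 (P LOAD): counter=9 r=(9,8) succ=(1,0) retry=(0,1)
step 6 (Q CAS): counter=9 r=(9,8) succ=(1,0) retry=(0,2)
step 7 (Q LOAD): counter=9 r=(9,9) succ=(1,0) retry=(0,2)
step 8 (Q CAS): counter=10 r=(9,9) succ=(1,1) retry=(0,2)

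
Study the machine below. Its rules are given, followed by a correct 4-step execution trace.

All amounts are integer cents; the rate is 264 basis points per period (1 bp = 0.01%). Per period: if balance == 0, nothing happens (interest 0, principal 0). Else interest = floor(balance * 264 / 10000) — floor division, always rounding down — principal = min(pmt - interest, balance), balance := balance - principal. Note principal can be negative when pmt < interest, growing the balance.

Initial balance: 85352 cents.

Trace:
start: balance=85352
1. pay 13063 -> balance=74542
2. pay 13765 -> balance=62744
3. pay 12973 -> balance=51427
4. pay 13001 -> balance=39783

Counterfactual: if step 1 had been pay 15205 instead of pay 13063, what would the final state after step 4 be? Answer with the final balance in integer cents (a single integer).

(re-executing from step 1 with the substitution; state before step 1: balance=85352)
1. pay 15205 -> balance=72400
2. pay 13765 -> balance=60546
3. pay 12973 -> balance=49171
4. pay 13001 -> balance=37468

37468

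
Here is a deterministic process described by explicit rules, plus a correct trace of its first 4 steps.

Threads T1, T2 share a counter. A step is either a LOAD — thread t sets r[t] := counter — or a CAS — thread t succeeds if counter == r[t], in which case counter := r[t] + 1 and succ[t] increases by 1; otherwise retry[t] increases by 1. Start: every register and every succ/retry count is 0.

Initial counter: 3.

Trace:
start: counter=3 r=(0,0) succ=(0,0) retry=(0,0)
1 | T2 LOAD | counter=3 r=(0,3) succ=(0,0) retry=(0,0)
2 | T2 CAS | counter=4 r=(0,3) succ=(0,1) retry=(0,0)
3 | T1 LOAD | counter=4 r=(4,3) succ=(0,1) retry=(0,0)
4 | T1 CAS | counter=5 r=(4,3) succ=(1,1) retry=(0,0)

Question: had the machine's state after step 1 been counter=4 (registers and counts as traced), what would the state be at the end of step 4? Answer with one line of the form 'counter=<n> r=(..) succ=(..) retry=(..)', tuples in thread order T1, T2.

counter=5 r=(4,3) succ=(1,0) retry=(0,1)

state after step 1 := counter=4 r=(0,3) succ=(0,0) retry=(0,0)
2 | T2 CAS | counter=4 r=(0,3) succ=(0,0) retry=(0,1)
3 | T1 LOAD | counter=4 r=(4,3) succ=(0,0) retry=(0,1)
4 | T1 CAS | counter=5 r=(4,3) succ=(1,0) retry=(0,1)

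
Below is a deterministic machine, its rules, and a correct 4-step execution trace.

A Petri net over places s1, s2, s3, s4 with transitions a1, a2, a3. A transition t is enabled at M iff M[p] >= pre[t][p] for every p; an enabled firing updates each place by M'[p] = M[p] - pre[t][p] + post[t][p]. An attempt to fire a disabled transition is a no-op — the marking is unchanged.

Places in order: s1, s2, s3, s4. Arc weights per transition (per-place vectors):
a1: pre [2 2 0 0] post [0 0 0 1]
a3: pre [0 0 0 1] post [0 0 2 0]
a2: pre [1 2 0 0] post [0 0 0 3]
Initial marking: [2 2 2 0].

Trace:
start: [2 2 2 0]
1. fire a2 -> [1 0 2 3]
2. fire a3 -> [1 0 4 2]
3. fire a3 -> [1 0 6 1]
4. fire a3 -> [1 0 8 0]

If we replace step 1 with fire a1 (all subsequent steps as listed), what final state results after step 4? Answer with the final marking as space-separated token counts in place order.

0 0 4 0

(re-executing from step 1 with the substitution; state before step 1: [2 2 2 0])
1. fire a1 -> [0 0 2 1]
2. fire a3 -> [0 0 4 0]
3. fire a3 -> [0 0 4 0]
4. fire a3 -> [0 0 4 0]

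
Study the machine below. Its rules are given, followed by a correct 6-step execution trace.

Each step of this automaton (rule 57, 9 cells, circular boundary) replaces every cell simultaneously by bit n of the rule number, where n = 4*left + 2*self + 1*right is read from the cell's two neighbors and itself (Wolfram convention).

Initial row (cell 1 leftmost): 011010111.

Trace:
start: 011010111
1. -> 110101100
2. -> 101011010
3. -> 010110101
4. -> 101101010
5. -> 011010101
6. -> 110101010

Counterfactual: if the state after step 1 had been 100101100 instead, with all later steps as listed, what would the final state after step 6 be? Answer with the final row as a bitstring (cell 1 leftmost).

101001010

state after step 1 := 100101100
2. -> 010011010
3. -> 001010101
4. -> 100101010
5. -> 010010101
6. -> 101001010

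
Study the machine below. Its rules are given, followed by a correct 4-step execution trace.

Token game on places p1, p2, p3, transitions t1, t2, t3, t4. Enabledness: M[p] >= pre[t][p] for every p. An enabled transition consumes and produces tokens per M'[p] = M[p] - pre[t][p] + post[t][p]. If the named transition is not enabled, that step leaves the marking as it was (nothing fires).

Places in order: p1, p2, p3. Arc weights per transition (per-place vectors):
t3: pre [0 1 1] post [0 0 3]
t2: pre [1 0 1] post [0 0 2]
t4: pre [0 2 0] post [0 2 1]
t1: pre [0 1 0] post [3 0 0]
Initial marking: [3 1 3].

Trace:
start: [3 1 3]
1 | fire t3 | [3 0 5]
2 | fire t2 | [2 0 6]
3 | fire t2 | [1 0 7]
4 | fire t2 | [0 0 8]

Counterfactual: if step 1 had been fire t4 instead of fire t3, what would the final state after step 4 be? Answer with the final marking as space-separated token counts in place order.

0 1 6

(re-executing from step 1 with the substitution; state before step 1: [3 1 3])
1 | fire t4 | [3 1 3]
2 | fire t2 | [2 1 4]
3 | fire t2 | [1 1 5]
4 | fire t2 | [0 1 6]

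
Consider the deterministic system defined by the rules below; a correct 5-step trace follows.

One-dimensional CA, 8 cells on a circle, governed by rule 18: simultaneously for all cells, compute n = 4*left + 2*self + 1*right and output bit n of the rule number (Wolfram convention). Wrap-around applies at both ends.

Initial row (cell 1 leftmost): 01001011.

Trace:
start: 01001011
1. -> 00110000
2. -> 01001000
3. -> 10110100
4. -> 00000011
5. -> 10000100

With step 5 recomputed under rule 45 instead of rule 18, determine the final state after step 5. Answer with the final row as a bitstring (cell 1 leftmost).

01111010

(re-executing step 5 under rule 45; state before step 5: 00000011)
5. -> 01111010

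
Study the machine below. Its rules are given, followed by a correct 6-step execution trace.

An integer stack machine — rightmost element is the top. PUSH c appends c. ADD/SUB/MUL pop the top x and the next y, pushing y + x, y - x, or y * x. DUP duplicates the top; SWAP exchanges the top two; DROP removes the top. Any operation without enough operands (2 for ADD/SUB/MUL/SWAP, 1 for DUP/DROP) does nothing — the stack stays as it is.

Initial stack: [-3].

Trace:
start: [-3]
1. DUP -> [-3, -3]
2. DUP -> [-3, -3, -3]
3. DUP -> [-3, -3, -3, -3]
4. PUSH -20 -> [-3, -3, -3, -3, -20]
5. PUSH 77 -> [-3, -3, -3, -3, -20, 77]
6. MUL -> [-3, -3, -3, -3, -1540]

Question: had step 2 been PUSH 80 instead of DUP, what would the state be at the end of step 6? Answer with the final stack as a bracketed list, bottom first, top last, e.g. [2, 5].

[-3, -3, 80, 80, -1540]

(re-executing from step 2 with the substitution; state before step 2: [-3, -3])
2. PUSH 80 -> [-3, -3, 80]
3. DUP -> [-3, -3, 80, 80]
4. PUSH -20 -> [-3, -3, 80, 80, -20]
5. PUSH 77 -> [-3, -3, 80, 80, -20, 77]
6. MUL -> [-3, -3, 80, 80, -1540]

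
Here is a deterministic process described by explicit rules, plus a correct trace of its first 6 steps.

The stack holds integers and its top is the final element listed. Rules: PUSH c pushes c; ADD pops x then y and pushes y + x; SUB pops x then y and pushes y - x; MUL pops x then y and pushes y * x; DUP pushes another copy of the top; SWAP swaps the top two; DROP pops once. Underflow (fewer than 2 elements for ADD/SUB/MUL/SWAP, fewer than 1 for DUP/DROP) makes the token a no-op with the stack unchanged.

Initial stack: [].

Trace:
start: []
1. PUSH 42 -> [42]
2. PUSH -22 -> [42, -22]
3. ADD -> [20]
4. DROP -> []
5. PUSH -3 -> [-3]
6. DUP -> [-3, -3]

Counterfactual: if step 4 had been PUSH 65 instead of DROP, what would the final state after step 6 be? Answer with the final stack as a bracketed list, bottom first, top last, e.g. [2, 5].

[20, 65, -3, -3]

(re-executing from step 4 with the substitution; state before step 4: [20])
4. PUSH 65 -> [20, 65]
5. PUSH -3 -> [20, 65, -3]
6. DUP -> [20, 65, -3, -3]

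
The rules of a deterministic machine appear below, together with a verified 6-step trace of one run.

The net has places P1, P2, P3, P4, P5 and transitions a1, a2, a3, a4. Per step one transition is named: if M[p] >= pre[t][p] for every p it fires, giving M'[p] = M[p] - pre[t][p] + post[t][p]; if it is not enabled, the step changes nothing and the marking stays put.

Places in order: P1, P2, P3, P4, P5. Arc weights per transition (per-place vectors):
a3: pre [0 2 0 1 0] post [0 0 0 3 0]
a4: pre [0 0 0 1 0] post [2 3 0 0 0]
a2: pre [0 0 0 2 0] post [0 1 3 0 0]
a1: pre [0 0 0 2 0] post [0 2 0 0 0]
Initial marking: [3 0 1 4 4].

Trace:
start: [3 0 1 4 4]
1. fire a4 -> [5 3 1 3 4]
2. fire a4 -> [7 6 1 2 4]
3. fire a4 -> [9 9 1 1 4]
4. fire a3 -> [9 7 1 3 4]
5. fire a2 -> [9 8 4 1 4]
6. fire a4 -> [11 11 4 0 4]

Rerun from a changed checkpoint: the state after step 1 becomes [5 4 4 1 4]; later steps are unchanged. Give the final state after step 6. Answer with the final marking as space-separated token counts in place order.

state after step 1 := [5 4 4 1 4]
2. fire a4 -> [7 7 4 0 4]
3. fire a4 -> [7 7 4 0 4]
4. fire a3 -> [7 7 4 0 4]
5. fire a2 -> [7 7 4 0 4]
6. fire a4 -> [7 7 4 0 4]

7 7 4 0 4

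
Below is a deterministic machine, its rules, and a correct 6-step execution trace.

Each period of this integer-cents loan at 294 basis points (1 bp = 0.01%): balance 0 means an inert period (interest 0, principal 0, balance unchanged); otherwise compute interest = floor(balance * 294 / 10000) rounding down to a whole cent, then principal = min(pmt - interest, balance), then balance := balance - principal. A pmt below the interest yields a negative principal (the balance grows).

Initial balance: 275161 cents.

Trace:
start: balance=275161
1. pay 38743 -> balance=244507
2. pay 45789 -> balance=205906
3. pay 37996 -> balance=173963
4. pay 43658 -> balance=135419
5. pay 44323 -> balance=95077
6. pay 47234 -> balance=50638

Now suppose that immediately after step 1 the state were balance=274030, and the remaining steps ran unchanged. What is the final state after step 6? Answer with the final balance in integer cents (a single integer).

state after step 1 := balance=274030
2. pay 45789 -> balance=236297
3. pay 37996 -> balance=205248
4. pay 43658 -> balance=167624
5. pay 44323 -> balance=128229
6. pay 47234 -> balance=84764

84764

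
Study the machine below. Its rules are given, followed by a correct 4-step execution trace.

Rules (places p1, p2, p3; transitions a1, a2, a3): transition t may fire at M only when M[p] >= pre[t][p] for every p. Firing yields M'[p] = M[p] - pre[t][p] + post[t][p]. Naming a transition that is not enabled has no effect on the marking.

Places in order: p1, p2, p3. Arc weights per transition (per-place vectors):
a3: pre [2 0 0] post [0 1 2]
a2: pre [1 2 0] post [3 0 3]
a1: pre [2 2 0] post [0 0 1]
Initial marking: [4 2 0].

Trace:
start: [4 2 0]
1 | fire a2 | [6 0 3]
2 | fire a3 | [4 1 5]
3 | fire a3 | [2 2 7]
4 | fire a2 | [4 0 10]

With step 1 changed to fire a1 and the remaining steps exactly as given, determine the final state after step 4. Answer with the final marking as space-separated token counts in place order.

0 1 3

(re-executing from step 1 with the substitution; state before step 1: [4 2 0])
1 | fire a1 | [2 0 1]
2 | fire a3 | [0 1 3]
3 | fire a3 | [0 1 3]
4 | fire a2 | [0 1 3]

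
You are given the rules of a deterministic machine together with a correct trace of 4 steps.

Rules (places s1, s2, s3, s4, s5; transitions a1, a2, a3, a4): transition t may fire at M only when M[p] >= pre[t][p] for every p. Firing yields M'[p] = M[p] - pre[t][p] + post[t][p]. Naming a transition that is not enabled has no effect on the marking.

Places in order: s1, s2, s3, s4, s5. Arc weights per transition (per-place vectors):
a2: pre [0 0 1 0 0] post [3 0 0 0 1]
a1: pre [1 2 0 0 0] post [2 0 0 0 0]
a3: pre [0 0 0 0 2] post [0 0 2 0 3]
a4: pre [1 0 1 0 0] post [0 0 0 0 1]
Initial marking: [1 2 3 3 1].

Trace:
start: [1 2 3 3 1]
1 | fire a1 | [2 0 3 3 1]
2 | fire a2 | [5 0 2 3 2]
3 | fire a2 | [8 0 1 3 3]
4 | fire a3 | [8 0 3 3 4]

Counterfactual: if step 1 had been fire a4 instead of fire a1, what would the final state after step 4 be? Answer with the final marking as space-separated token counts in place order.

(re-executing from step 1 with the substitution; state before step 1: [1 2 3 3 1])
1 | fire a4 | [0 2 2 3 2]
2 | fire a2 | [3 2 1 3 3]
3 | fire a2 | [6 2 0 3 4]
4 | fire a3 | [6 2 2 3 5]

6 2 2 3 5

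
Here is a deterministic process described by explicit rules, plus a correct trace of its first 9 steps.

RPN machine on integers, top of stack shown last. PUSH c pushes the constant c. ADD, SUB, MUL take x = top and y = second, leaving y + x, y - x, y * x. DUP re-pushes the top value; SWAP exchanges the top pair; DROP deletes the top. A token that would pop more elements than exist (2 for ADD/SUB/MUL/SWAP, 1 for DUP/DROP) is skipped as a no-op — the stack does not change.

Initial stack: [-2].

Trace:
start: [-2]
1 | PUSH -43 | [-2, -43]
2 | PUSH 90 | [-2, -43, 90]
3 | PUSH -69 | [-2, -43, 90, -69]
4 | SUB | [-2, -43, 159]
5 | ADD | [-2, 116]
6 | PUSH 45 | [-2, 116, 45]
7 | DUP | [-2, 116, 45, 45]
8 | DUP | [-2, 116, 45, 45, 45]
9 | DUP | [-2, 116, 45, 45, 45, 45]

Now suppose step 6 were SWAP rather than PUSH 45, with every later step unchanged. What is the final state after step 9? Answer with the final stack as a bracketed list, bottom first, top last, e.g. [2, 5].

[116, -2, -2, -2, -2]

(re-executing from step 6 with the substitution; state before step 6: [-2, 116])
6 | SWAP | [116, -2]
7 | DUP | [116, -2, -2]
8 | DUP | [116, -2, -2, -2]
9 | DUP | [116, -2, -2, -2, -2]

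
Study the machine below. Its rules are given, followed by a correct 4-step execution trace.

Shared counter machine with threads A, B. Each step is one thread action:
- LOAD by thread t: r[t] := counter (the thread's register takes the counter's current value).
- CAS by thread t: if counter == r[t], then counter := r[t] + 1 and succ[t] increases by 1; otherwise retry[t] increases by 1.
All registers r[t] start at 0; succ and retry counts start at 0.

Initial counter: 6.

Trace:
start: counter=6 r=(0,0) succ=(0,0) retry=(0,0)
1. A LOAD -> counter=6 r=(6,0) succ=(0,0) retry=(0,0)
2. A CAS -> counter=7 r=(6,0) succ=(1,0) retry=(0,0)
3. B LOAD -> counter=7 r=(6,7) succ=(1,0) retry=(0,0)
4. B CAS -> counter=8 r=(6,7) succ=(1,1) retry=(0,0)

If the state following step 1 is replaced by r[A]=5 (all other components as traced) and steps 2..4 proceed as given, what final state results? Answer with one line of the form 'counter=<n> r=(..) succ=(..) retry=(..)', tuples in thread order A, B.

counter=7 r=(5,6) succ=(0,1) retry=(1,0)

state after step 1 := counter=6 r=(5,0) succ=(0,0) retry=(0,0)
2. A CAS -> counter=6 r=(5,0) succ=(0,0) retry=(1,0)
3. B LOAD -> counter=6 r=(5,6) succ=(0,0) retry=(1,0)
4. B CAS -> counter=7 r=(5,6) succ=(0,1) retry=(1,0)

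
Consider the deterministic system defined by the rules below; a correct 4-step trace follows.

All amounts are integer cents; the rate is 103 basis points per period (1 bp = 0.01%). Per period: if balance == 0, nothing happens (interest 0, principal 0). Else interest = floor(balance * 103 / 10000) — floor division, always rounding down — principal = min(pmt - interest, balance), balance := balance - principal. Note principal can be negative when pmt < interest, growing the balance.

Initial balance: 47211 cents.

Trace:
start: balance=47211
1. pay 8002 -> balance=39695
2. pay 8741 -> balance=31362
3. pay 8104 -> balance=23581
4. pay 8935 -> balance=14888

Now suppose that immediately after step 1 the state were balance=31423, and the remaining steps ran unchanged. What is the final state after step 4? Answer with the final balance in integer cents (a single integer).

state after step 1 := balance=31423
2. pay 8741 -> balance=23005
3. pay 8104 -> balance=15137
4. pay 8935 -> balance=6357

6357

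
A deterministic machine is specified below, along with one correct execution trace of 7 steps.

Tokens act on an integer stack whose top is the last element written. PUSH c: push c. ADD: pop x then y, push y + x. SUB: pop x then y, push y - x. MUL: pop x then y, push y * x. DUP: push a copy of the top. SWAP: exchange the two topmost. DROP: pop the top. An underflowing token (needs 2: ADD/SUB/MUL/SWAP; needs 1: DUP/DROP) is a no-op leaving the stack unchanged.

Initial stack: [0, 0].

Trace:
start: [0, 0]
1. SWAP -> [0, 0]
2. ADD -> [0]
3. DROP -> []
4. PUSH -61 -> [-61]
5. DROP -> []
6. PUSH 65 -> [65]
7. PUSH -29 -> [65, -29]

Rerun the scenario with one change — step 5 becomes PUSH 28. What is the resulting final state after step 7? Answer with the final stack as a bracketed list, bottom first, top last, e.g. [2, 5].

(re-executing from step 5 with the substitution; state before step 5: [-61])
5. PUSH 28 -> [-61, 28]
6. PUSH 65 -> [-61, 28, 65]
7. PUSH -29 -> [-61, 28, 65, -29]

[-61, 28, 65, -29]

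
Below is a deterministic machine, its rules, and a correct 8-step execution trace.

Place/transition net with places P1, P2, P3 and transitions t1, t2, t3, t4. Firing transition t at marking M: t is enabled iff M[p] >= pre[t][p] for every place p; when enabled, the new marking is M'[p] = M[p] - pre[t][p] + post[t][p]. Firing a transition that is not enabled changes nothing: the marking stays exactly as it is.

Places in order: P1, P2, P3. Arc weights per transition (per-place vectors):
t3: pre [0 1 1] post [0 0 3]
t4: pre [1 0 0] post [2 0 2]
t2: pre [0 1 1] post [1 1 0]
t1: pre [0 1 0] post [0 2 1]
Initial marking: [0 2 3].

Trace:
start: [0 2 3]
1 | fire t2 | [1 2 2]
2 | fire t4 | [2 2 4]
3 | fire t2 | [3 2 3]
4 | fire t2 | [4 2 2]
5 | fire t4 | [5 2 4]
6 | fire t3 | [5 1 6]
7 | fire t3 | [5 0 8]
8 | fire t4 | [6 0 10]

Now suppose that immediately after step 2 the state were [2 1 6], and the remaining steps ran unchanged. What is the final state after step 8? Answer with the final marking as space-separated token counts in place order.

6 0 10

state after step 2 := [2 1 6]
3 | fire t2 | [3 1 5]
4 | fire t2 | [4 1 4]
5 | fire t4 | [5 1 6]
6 | fire t3 | [5 0 8]
7 | fire t3 | [5 0 8]
8 | fire t4 | [6 0 10]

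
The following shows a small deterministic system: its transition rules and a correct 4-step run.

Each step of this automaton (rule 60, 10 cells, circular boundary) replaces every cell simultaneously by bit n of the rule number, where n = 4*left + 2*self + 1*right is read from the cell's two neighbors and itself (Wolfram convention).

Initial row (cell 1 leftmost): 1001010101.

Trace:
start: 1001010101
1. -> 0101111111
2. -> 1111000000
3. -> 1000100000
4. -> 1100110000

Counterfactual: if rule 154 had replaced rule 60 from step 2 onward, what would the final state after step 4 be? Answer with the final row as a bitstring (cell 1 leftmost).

(re-executing steps 2..4 under rule 154; state before step 2: 0101111111)
2. -> 0001111110
3. -> 0011111101
4. -> 1111111000

1111111000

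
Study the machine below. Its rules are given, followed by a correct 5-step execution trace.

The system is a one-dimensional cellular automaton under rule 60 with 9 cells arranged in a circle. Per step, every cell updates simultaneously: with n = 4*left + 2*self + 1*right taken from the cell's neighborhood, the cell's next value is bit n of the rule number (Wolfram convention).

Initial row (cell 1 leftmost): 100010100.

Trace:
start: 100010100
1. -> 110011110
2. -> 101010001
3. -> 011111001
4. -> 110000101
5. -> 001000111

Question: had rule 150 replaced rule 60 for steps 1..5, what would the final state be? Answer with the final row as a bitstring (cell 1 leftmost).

(re-executing steps 1..5 under rule 150; state before step 1: 100010100)
1. -> 110110111
2. -> 100000011
3. -> 010000101
4. -> 011001101
5. -> 000110001

000110001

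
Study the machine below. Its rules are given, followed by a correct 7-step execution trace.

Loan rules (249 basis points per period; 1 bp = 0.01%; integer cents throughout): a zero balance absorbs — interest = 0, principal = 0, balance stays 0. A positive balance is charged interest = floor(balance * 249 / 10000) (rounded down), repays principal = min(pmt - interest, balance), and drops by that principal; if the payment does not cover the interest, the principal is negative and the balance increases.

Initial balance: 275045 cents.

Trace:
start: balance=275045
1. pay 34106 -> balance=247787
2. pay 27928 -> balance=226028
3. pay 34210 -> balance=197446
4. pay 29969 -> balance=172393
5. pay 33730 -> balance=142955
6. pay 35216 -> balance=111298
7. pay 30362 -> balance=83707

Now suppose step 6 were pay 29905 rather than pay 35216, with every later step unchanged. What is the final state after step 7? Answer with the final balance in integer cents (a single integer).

(re-executing from step 6 with the substitution; state before step 6: balance=142955)
6. pay 29905 -> balance=116609
7. pay 30362 -> balance=89150

89150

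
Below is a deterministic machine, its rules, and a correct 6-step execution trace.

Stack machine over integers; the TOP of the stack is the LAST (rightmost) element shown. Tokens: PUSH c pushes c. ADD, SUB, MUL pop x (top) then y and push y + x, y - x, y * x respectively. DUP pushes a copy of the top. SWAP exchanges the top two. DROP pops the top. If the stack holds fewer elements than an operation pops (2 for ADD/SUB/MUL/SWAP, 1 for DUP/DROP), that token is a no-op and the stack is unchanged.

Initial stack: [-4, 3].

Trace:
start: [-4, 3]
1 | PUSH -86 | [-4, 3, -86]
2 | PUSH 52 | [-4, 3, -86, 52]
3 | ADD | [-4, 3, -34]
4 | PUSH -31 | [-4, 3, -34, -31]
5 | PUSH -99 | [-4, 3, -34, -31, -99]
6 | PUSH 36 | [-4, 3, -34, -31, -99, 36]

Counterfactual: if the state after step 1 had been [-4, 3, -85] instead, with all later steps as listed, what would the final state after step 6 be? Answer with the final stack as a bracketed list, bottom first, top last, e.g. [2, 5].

state after step 1 := [-4, 3, -85]
2 | PUSH 52 | [-4, 3, -85, 52]
3 | ADD | [-4, 3, -33]
4 | PUSH -31 | [-4, 3, -33, -31]
5 | PUSH -99 | [-4, 3, -33, -31, -99]
6 | PUSH 36 | [-4, 3, -33, -31, -99, 36]

[-4, 3, -33, -31, -99, 36]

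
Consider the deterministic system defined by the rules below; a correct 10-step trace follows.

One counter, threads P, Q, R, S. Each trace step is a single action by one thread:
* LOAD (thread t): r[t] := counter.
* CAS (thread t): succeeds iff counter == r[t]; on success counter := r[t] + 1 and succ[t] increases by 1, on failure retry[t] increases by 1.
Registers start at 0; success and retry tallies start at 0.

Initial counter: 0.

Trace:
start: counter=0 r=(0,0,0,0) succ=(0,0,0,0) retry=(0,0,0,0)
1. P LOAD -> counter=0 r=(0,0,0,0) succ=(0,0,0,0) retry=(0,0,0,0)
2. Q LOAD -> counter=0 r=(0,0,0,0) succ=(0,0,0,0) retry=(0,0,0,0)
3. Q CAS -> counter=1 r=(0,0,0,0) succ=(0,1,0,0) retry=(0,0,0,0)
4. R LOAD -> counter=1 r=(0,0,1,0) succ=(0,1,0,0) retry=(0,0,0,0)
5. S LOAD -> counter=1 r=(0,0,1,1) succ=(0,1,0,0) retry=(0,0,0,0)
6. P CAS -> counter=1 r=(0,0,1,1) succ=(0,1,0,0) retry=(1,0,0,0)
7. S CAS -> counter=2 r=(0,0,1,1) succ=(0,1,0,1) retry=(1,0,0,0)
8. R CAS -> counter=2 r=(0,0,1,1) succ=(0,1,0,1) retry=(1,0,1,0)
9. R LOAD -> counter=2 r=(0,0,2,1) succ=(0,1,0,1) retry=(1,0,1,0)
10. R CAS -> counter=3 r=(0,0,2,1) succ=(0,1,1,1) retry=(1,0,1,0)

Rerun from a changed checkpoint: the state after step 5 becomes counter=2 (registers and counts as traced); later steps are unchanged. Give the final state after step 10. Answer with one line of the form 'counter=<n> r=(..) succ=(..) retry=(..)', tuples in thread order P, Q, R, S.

state after step 5 := counter=2 r=(0,0,1,1) succ=(0,1,0,0) retry=(0,0,0,0)
6. P CAS -> counter=2 r=(0,0,1,1) succ=(0,1,0,0) retry=(1,0,0,0)
7. S CAS -> counter=2 r=(0,0,1,1) succ=(0,1,0,0) retry=(1,0,0,1)
8. R CAS -> counter=2 r=(0,0,1,1) succ=(0,1,0,0) retry=(1,0,1,1)
9. R LOAD -> counter=2 r=(0,0,2,1) succ=(0,1,0,0) retry=(1,0,1,1)
10. R CAS -> counter=3 r=(0,0,2,1) succ=(0,1,1,0) retry=(1,0,1,1)

counter=3 r=(0,0,2,1) succ=(0,1,1,0) retry=(1,0,1,1)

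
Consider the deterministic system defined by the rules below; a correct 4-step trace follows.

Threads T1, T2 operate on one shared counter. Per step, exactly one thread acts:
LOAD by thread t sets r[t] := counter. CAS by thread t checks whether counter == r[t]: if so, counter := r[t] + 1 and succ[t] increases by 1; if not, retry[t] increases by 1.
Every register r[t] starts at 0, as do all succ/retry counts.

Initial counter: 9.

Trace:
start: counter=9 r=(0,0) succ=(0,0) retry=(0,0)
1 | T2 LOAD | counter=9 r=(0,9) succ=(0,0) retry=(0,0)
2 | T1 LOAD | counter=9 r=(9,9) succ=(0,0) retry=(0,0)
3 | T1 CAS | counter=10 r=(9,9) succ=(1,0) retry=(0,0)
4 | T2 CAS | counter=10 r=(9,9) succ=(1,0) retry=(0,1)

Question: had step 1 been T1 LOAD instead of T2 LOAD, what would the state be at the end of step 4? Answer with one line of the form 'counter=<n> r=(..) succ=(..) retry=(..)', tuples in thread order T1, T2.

(re-executing from step 1 with the substitution; state before step 1: counter=9 r=(0,0) succ=(0,0) retry=(0,0))
1 | T1 LOAD | counter=9 r=(9,0) succ=(0,0) retry=(0,0)
2 | T1 LOAD | counter=9 r=(9,0) succ=(0,0) retry=(0,0)
3 | T1 CAS | counter=10 r=(9,0) succ=(1,0) retry=(0,0)
4 | T2 CAS | counter=10 r=(9,0) succ=(1,0) retry=(0,1)

counter=10 r=(9,0) succ=(1,0) retry=(0,1)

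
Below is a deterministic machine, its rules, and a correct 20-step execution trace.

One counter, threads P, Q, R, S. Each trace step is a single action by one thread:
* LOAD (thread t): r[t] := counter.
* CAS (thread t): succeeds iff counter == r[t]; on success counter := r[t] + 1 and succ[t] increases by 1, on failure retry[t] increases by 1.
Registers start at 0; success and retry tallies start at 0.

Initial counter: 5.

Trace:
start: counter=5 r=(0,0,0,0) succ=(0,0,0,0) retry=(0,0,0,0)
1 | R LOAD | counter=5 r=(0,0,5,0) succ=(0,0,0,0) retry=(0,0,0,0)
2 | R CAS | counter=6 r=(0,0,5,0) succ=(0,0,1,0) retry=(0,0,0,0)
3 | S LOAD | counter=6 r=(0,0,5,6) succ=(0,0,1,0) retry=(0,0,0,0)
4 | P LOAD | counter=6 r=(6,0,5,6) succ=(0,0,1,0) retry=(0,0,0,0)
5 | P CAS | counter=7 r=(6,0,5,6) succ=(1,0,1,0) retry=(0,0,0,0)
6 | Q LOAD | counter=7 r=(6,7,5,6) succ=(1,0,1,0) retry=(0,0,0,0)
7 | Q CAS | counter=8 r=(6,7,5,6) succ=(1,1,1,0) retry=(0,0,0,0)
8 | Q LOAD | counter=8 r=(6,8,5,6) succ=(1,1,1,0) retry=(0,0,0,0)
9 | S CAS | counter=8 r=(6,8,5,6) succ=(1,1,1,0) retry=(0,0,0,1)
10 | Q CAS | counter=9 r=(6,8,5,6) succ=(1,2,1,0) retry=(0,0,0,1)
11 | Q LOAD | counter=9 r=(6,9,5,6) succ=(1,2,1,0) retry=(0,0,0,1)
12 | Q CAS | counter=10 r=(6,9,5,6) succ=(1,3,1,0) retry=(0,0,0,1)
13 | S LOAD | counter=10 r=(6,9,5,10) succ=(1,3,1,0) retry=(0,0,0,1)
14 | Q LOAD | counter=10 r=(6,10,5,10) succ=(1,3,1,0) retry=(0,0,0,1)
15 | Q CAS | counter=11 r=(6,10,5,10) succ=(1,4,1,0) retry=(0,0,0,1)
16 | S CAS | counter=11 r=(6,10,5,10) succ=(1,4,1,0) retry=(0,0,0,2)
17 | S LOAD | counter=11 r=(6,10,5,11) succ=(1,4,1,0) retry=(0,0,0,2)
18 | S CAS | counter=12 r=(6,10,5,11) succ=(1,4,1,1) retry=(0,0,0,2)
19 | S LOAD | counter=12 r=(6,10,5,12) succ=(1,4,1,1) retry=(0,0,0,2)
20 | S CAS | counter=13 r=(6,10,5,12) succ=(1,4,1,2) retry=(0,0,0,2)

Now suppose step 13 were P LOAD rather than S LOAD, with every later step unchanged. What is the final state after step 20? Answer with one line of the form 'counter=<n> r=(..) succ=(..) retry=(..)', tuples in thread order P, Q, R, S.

(re-executing from step 13 with the substitution; state before step 13: counter=10 r=(6,9,5,6) succ=(1,3,1,0) retry=(0,0,0,1))
13 | P LOAD | counter=10 r=(10,9,5,6) succ=(1,3,1,0) retry=(0,0,0,1)
14 | Q LOAD | counter=10 r=(10,10,5,6) succ=(1,3,1,0) retry=(0,0,0,1)
15 | Q CAS | counter=11 r=(10,10,5,6) succ=(1,4,1,0) retry=(0,0,0,1)
16 | S CAS | counter=11 r=(10,10,5,6) succ=(1,4,1,0) retry=(0,0,0,2)
17 | S LOAD | counter=11 r=(10,10,5,11) succ=(1,4,1,0) retry=(0,0,0,2)
18 | S CAS | counter=12 r=(10,10,5,11) succ=(1,4,1,1) retry=(0,0,0,2)
19 | S LOAD | counter=12 r=(10,10,5,12) succ=(1,4,1,1) retry=(0,0,0,2)
20 | S CAS | counter=13 r=(10,10,5,12) succ=(1,4,1,2) retry=(0,0,0,2)

counter=13 r=(10,10,5,12) succ=(1,4,1,2) retry=(0,0,0,2)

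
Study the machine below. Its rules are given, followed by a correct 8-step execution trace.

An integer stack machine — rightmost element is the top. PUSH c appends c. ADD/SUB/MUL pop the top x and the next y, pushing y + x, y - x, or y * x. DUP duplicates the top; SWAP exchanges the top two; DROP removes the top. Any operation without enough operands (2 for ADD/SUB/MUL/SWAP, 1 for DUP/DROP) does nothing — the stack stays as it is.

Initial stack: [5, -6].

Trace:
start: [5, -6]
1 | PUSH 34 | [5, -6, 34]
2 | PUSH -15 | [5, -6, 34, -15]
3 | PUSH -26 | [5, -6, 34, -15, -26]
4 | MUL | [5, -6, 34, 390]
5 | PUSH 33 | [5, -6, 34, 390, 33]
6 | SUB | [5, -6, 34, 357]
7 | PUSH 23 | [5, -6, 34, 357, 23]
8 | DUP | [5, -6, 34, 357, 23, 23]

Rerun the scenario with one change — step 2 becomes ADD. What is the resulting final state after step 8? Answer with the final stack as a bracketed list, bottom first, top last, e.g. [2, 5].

[5, -761, 23, 23]

(re-executing from step 2 with the substitution; state before step 2: [5, -6, 34])
2 | ADD | [5, 28]
3 | PUSH -26 | [5, 28, -26]
4 | MUL | [5, -728]
5 | PUSH 33 | [5, -728, 33]
6 | SUB | [5, -761]
7 | PUSH 23 | [5, -761, 23]
8 | DUP | [5, -761, 23, 23]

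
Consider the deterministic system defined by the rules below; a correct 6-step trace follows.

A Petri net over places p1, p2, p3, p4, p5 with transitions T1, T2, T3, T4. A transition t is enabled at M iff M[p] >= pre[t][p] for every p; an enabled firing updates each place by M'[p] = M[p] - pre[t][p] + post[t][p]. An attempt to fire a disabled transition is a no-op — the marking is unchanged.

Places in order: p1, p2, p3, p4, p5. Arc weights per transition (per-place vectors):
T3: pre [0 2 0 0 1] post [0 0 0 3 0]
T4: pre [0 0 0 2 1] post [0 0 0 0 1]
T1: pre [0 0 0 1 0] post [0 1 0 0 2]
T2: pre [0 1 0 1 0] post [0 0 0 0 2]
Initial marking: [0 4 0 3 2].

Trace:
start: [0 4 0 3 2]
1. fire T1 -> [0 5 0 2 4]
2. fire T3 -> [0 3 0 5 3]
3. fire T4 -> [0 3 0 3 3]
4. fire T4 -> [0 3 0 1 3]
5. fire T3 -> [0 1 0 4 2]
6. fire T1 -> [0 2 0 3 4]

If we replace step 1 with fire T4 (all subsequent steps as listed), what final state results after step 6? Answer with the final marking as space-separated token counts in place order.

(re-executing from step 1 with the substitution; state before step 1: [0 4 0 3 2])
1. fire T4 -> [0 4 0 1 2]
2. fire T3 -> [0 2 0 4 1]
3. fire T4 -> [0 2 0 2 1]
4. fire T4 -> [0 2 0 0 1]
5. fire T3 -> [0 0 0 3 0]
6. fire T1 -> [0 1 0 2 2]

0 1 0 2 2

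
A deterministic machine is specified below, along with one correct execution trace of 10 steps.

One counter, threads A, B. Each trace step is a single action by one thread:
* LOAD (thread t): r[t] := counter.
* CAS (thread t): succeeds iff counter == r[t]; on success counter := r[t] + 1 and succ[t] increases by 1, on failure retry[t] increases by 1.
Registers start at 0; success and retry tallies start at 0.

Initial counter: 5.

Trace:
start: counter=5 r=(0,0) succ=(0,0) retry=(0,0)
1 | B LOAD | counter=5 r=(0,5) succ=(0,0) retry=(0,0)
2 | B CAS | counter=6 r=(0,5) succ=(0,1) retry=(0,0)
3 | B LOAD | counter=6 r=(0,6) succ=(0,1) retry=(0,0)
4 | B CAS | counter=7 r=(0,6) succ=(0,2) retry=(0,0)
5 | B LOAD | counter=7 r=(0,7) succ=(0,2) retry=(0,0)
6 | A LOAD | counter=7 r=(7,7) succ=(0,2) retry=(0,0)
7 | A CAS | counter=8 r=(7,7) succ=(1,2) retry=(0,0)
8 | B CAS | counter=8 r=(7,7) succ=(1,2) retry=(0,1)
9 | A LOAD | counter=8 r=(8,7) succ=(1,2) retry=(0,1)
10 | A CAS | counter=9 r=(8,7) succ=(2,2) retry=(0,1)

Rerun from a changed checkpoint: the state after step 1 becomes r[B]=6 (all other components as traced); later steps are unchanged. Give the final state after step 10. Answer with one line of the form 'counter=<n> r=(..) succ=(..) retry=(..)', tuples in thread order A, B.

counter=8 r=(7,6) succ=(2,1) retry=(0,2)

state after step 1 := counter=5 r=(0,6) succ=(0,0) retry=(0,0)
2 | B CAS | counter=5 r=(0,6) succ=(0,0) retry=(0,1)
3 | B LOAD | counter=5 r=(0,5) succ=(0,0) retry=(0,1)
4 | B CAS | counter=6 r=(0,5) succ=(0,1) retry=(0,1)
5 | B LOAD | counter=6 r=(0,6) succ=(0,1) retry=(0,1)
6 | A LOAD | counter=6 r=(6,6) succ=(0,1) retry=(0,1)
7 | A CAS | counter=7 r=(6,6) succ=(1,1) retry=(0,1)
8 | B CAS | counter=7 r=(6,6) succ=(1,1) retry=(0,2)
9 | A LOAD | counter=7 r=(7,6) succ=(1,1) retry=(0,2)
10 | A CAS | counter=8 r=(7,6) succ=(2,1) retry=(0,2)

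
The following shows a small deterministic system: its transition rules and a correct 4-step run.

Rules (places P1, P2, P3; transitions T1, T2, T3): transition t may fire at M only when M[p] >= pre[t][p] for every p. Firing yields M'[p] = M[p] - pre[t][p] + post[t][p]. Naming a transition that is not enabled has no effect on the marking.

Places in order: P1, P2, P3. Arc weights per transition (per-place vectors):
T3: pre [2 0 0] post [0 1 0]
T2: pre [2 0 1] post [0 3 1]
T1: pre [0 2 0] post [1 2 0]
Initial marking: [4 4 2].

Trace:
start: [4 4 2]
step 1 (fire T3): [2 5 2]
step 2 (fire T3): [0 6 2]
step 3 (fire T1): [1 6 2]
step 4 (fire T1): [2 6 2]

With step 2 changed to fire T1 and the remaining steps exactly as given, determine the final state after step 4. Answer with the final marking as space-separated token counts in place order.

(re-executing from step 2 with the substitution; state before step 2: [2 5 2])
step 2 (fire T1): [3 5 2]
step 3 (fire T1): [4 5 2]
step 4 (fire T1): [5 5 2]

5 5 2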